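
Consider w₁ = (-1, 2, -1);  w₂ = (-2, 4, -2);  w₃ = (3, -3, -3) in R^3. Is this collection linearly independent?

linearly dependent

One vector is a scalar multiple of another, so the set is dependent.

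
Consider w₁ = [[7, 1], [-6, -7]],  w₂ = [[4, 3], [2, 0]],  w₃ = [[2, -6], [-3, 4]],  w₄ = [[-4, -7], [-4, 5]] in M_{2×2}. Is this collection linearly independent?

linearly independent

Write each element as a coordinate vector in ℝ⁴ using {E₁₁, E₁₂, E₂₁, E₂₂}.
Row-reduce the matrix whose columns are w₁, w₂, w₃, w₄.
The reduction yields 4 nonzero rows, so the rank is 4.
Since rank = 4 (the number of vectors), the set is linearly independent.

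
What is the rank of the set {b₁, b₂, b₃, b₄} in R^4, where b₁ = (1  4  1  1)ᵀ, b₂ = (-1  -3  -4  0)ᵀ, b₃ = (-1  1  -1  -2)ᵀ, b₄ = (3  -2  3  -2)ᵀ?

4

Row-reduce the 4×4 matrix with these as rows.
The echelon form has 4 nonzero rows, so the rank is 4.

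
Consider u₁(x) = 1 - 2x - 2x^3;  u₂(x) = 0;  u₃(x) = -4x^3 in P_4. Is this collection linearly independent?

Write each element as a coordinate vector in ℝ⁵ using {1, x, …, x^4}.
One of the vectors is the zero vector, so the set is linearly dependent.

linearly dependent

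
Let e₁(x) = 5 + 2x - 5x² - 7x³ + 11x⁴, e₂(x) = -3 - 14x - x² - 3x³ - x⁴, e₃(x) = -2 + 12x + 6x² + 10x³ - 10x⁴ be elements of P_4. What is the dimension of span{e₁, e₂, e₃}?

Use coordinates relative to {1, x, …, x⁴}.
Form the matrix with e₁, e₂, e₃ as columns and reduce.
Exactly 2 pivots survive; hence the rank is 2.

dim = 2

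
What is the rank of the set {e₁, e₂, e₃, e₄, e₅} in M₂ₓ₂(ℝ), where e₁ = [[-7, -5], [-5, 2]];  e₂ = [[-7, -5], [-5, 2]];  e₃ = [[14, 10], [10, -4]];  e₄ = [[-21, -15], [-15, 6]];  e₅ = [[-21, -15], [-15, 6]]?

Use coordinates relative to {E₁₁, E₁₂, E₂₁, E₂₂}.
Row-reduce the 5×4 matrix with these as rows.
There is 1 pivot column, so rank = 1.
(With 5 elements in a 4-dimensional space the rank is at most 4.)

rank 1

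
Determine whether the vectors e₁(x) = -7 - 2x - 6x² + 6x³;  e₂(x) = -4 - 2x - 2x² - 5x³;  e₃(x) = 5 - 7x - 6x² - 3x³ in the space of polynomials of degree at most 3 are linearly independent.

linearly independent

Take coordinates with respect to the standard basis {1, x, …, x³}.
Row-reduce the matrix whose columns are e₁, e₂, e₃.
The reduction yields 3 nonzero rows, so the rank is 3.
Since rank = 3 (the number of vectors), the set is linearly independent.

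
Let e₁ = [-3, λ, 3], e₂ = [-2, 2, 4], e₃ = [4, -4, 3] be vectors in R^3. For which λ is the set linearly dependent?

λ = 3

The vectors are dependent exactly when the determinant of the matrix with rows e₁, e₂, e₃ vanishes.
The determinant works out to 22*λ - 66.
This vanishes exactly when λ = 3.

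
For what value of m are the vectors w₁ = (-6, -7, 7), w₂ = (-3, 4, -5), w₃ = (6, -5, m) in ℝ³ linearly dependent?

The set is linearly dependent precisely when det[w₁; w₂; w₃] = 0.
Cofactor expansion gives det = 297 - 45*m.
Setting this to zero gives m = 33/5.

m = 33/5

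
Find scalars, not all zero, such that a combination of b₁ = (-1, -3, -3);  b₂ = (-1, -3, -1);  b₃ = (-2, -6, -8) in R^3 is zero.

Set up α₁b₁ + … + α₃b₃ = 0 and solve the homogeneous system.
The free variable yields coefficients (3, -1, -1) (any nonzero multiple also works).

3b₁ - b₂ - b₃ = 0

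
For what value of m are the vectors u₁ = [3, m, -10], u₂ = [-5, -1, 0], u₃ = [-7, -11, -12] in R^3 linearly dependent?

m = -37/5

Place the vectors as rows of a 3×3 matrix; dependence ⇔ determinant zero.
Cofactor expansion gives det = -60*m - 444.
Setting this to zero gives m = -37/5.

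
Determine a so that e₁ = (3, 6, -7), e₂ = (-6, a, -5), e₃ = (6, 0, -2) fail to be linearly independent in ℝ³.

a = 7

Place the vectors as rows of a 3×3 matrix; dependence ⇔ determinant zero.
Expanding, det = 36*a - 252.
This vanishes exactly when a = 7.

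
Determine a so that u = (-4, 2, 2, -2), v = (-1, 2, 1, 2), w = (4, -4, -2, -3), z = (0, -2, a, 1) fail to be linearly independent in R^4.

The vectors are dependent exactly when the determinant of the matrix with rows u, v, w, z vanishes.
Expanding, det = -10*a - 24.
This vanishes exactly when a = -12/5.

a = -12/5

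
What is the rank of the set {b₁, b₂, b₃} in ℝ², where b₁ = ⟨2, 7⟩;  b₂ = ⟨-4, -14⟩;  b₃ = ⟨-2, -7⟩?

1

Put the 2×3 matrix [b₁|b₂|b₃] into echelon form.
Exactly 1 pivot survives; hence the rank is 1.
(With 3 elements in a 2-dimensional space the rank is at most 2.)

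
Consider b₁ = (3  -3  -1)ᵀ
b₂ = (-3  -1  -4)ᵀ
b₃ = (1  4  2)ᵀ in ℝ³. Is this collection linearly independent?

Form the 3×3 matrix with these as columns; its determinant is 47.
A nonzero determinant means the columns are linearly independent.

linearly independent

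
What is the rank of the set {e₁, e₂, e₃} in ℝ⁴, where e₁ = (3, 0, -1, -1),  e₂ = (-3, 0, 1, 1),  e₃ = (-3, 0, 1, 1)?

Put the 4×3 matrix [e₁|e₂|e₃] into echelon form.
Exactly 1 pivot survives; hence the rank is 1.

1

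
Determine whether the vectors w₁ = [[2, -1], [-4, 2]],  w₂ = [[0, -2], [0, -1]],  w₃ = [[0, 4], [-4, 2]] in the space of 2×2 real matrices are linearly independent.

linearly independent

Write each element as a coordinate vector in ℝ⁴ using {E₁₁, E₁₂, E₂₁, E₂₂}.
Row-reduce the matrix whose columns are w₁, w₂, w₃.
The reduction yields 3 nonzero rows, so the rank is 3.
Since rank = 3 (the number of vectors), the set is linearly independent.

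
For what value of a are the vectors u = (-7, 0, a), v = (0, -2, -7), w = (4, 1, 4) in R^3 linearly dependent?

The vectors are dependent exactly when the determinant of the matrix with rows u, v, w vanishes.
Expanding, det = 8*a + 7.
This vanishes exactly when a = -7/8.

a = -7/8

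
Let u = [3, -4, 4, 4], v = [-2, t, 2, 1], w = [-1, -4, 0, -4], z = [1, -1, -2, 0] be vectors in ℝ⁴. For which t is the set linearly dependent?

t = 41/8

The vectors are dependent exactly when the determinant of the matrix with rows u, v, w, z vanishes.
Cofactor expansion gives det = 164 - 32*t.
This vanishes exactly when t = 41/8.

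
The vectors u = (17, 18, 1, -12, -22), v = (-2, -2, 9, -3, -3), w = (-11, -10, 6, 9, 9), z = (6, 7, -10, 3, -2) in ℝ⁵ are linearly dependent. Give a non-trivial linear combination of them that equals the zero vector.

Solve the homogeneous system with u, v, w, z as columns by row-reducing the coefficient matrix.
A generator of the null space is (1, -3, 1, -2).

u - 3v + w - 2z = 0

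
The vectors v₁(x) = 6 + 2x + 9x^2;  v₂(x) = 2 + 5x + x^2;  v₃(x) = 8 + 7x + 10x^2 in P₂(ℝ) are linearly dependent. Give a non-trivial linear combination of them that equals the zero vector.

Pass to coordinate vectors relative to the basis {1, x, x^2}.
Set up α₁v₁ + … + α₃v₃ = 0 and solve the homogeneous system.
A generator of the null space is (1, 1, -1).

v₁ + v₂ - v₃ = 0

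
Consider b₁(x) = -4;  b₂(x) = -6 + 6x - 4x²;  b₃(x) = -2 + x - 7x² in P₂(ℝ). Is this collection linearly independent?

Take coordinates with respect to the standard basis {1, x, x²}.
The matrix [b₁|b₂|b₃] has determinant 152.
A nonzero determinant means the columns are linearly independent.

linearly independent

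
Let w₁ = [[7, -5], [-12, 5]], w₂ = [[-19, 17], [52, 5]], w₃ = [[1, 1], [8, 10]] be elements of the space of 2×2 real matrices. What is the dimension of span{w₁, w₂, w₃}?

Pass to coordinate vectors with respect to the basis {E₁₁, E₁₂, E₂₁, E₂₂}.
Form the matrix with w₁, w₂, w₃ as columns and reduce.
Reduction leaves 2 leading entries, giving rank 2.

2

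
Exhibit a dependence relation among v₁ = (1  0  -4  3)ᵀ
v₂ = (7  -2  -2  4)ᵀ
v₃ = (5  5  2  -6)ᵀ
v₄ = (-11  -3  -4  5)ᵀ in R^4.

v₁ - v₂ - v₃ - v₄ = 0

Set up α₁v₁ + … + α₄v₄ = 0 and solve the homogeneous system.
The free variable yields coefficients (1, -1, -1, -1) (any nonzero multiple also works).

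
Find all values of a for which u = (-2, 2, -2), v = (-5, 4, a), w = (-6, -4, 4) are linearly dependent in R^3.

a = -4

The vectors are dependent exactly when the determinant of the matrix with rows u, v, w vanishes.
Cofactor expansion gives det = -20*a - 80.
Setting this to zero gives a = -4.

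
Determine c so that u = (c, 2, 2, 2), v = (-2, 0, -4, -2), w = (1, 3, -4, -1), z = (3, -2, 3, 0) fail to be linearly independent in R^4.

Dependence holds iff the 4×4 matrix [u v w z] is singular.
The determinant works out to 16 - 10*c.
This vanishes exactly when c = 8/5.

c = 8/5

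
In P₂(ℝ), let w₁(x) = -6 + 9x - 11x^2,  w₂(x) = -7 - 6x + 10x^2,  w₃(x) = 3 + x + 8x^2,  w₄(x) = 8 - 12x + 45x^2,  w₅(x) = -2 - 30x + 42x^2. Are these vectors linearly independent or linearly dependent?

Write each element as a coordinate vector in ℝ³ using {1, x, x^2}.
There are 5 vectors in a 3-dimensional space, so they cannot be linearly independent.

linearly dependent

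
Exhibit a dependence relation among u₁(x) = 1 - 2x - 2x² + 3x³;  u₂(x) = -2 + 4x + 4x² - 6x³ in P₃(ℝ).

Pass to coordinate vectors relative to the basis {1, x, …, x³}.
Solve the homogeneous system with u₁, u₂ as columns by row-reducing the coefficient matrix.
One solution (up to scaling) is (2, 1).

2u₁ + u₂ = 0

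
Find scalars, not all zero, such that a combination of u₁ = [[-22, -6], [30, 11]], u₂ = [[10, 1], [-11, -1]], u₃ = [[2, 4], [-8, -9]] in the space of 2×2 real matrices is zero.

u₁ + 2u₂ + u₃ = 0

Take coordinates with respect to {E₁₁, E₁₂, E₂₁, E₂₂}.
Row-reduce the matrix with u₁, u₂, u₃ as columns; the null space gives the coefficients.
The free variable yields coefficients (1, 2, 1) (any nonzero multiple also works).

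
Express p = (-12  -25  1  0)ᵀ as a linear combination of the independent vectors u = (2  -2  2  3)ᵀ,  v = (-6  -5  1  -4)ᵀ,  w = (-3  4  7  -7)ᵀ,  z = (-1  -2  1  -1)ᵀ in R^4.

Write p = α₁u + … + α₄z and equate components.
Back-substitution yields (α₁, …, α₄) = (2, 3, -1, 1).

p = 2u + 3v - w + z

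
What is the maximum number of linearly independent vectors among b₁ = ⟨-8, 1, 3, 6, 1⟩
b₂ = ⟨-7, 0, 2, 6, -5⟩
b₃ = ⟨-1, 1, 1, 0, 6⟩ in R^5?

2

Form the matrix with b₁, b₂, b₃ as columns and reduce.
Reduction leaves 2 leading entries, giving rank 2.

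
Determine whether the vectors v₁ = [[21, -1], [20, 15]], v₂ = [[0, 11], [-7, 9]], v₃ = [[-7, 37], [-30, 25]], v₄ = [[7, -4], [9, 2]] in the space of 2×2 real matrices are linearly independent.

Write each element as a coordinate vector in ℝ⁴ using {E₁₁, E₁₂, E₂₁, E₂₂}.
Row-reduce the matrix whose columns are v₁, v₂, v₃, v₄.
The reduction yields 2 nonzero rows, so the rank is 2.
Since rank 2 < 4, the set is linearly dependent.

linearly dependent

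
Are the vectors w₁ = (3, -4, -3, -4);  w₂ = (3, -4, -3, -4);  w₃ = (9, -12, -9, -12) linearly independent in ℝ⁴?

linearly dependent

Row-reduce the matrix whose columns are w₁, w₂, w₃.
The reduction yields 1 nonzero row, so the rank is 1.
Since rank 1 < 3, the set is linearly dependent.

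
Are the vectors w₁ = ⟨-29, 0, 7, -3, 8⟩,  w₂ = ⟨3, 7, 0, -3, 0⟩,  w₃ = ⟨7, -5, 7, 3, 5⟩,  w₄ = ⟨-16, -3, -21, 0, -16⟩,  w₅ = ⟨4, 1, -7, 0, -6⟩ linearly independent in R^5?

linearly dependent

Row-reduce the matrix whose columns are w₁, w₂, w₃, w₄, w₅.
The reduction yields 3 nonzero rows, so the rank is 3.
Since rank 3 < 5, the set is linearly dependent.
Indeed w₁ + 7w₂ + 8w₃ + 3w₄ = 0.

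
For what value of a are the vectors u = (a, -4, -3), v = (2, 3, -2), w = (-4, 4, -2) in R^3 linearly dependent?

The set is linearly dependent precisely when det[u; v; w] = 0.
The determinant works out to 2*a - 108.
Solving 2*a - 108 = 0 yields a = 54.

a = 54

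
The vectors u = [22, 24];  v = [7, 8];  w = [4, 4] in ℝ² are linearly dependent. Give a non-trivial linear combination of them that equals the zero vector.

u - 2v - 2w = 0

Set up α₁u + … + α₃w = 0 and solve the homogeneous system.
The free variable yields coefficients (1, -2, -2) (any nonzero multiple also works).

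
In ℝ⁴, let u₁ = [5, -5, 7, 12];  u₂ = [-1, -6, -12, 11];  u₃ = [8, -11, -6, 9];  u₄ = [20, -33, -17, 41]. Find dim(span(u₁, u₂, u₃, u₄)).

3

Form the matrix with u₁, u₂, u₃, u₄ as columns and reduce.
Exactly 3 pivots survive; hence the rank is 3.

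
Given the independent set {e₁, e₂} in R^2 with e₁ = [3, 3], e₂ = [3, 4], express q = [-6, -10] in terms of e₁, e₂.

Solve the system with e₁, e₂ as columns and q as the right-hand side.
Row-reducing the augmented matrix gives the unique coefficients (c₁, c₂) = (2, -4).

q = 2e₁ - 4e₂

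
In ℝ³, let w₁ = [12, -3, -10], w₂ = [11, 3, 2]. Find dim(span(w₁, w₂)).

Put the 3×2 matrix [w₁|w₂] into echelon form.
Reduction leaves 2 leading entries, giving rank 2.

2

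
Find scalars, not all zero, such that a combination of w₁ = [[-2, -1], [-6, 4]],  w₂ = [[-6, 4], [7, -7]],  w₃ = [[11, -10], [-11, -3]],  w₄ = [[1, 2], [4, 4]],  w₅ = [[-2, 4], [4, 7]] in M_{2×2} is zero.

Take coordinates with respect to {E₁₁, E₁₂, E₂₁, E₂₂}.
Solve the homogeneous system with w₁, w₂, w₃, w₄, w₅ as columns by row-reducing the coefficient matrix.
One solution (up to scaling) is (0, 1, 1, -1, 2).

w₂ + w₃ - w₄ + 2w₅ = 0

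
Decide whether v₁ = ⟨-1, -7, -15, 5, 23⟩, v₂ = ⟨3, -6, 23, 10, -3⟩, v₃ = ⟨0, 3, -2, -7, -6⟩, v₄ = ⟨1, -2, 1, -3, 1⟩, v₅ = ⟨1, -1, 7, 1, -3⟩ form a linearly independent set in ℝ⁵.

The matrix [v₁|v₂|v₃|v₄|v₅] has determinant 0.
A zero determinant means the columns are linearly dependent.
Indeed v₁ + v₂ + 3v₃ - 2v₄ = 0.

linearly dependent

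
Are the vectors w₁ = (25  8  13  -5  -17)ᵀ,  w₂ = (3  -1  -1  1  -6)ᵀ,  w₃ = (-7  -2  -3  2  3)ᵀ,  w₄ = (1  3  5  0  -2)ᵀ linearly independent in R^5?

Row-reduce the matrix whose columns are w₁, w₂, w₃, w₄.
The reduction yields 3 nonzero rows, so the rank is 3.
Since rank 3 < 4, the set is linearly dependent.

linearly dependent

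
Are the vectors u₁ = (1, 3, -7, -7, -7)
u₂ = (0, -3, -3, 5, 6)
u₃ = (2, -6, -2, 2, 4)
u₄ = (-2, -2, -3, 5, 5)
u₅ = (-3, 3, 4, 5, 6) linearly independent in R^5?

linearly independent

Form the 5×5 matrix with these as columns; its determinant is 1110.
A nonzero determinant means the columns are linearly independent.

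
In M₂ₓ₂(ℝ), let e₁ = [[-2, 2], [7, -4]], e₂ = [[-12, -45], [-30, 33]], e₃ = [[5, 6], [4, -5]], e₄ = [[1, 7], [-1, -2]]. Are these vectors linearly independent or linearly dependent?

Take coordinates with respect to the standard basis {E₁₁, E₁₂, E₂₁, E₂₂}.
Form the 4×4 matrix with these as columns; its determinant is 0.
A zero determinant means the columns are linearly dependent.
Indeed 3e₁ + e₂ + 3e₃ + 3e₄ = 0.

linearly dependent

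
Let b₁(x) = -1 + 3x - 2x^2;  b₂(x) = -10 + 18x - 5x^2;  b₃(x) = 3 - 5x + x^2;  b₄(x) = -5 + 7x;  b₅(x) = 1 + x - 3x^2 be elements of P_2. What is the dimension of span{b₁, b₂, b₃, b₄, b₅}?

Pass to coordinate vectors with respect to the basis {1, x, x^2}.
Put the 3×5 matrix [b₁|b₂|b₃|b₄|b₅] into echelon form.
Exactly 2 pivots survive; hence the rank is 2.
(With 5 elements in a 3-dimensional space the rank is at most 3.)

2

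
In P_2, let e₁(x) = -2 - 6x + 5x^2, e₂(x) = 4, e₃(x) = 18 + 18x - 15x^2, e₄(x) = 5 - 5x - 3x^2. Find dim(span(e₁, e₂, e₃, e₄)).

dim = 3

Pass to coordinate vectors with respect to the basis {1, x, x^2}.
Put the 3×4 matrix [e₁|e₂|e₃|e₄] into echelon form.
The echelon form has 3 nonzero rows, so the rank is 3.
(With 4 elements in a 3-dimensional space the rank is at most 3.)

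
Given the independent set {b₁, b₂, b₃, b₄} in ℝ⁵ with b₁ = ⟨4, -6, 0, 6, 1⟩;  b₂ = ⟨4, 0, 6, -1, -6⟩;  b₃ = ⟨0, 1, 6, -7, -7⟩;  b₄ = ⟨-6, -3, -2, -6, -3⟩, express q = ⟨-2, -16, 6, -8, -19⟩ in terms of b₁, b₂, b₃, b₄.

q = b₁ + 3b₂ - b₃ + 3b₄

Set up the augmented matrix [b₁ | b₂ | b₃ | b₄ | q] and row-reduce.
Back-substitution yields (α₁, …, α₄) = (1, 3, -1, 3).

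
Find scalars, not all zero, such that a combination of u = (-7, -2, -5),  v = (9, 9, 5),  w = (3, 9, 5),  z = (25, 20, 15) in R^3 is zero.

Set up α₁u + … + α₄z = 0 and solve the homogeneous system.
The free variable yields coefficients (1, -2, 0, 1) (any nonzero multiple also works).

u - 2v + z = 0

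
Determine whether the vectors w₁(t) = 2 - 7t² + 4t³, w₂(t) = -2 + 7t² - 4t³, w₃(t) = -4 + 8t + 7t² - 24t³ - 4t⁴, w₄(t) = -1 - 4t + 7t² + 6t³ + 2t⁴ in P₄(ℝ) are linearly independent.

linearly dependent

Take coordinates with respect to the standard basis {1, t, …, t⁴}.
Place the vectors as rows of a 4×5 matrix and reduce to echelon form.
The reduction yields 2 nonzero rows, so the rank is 2.
Since rank 2 < 4, the set is linearly dependent.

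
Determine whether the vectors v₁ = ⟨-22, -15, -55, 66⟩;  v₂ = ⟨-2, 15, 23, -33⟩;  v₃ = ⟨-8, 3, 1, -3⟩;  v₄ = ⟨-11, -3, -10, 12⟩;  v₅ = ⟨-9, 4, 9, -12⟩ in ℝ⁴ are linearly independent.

linearly dependent

There are 5 vectors in a 4-dimensional space, so they cannot be linearly independent.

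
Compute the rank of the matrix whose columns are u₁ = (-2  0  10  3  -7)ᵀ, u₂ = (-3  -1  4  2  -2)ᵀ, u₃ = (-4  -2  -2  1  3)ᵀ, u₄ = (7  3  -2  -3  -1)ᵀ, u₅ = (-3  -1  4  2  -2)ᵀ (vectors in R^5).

2

Put the 5×5 matrix [u₁|u₂|u₃|u₄|u₅] into echelon form.
Exactly 2 pivots survive; hence the rank is 2.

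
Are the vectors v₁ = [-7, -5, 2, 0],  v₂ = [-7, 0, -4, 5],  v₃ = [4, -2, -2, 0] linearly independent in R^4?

Place the vectors as rows of a 3×4 matrix and reduce to echelon form.
The reduction yields 3 nonzero rows, so the rank is 3.
Since rank = 3 (the number of vectors), the set is linearly independent.

linearly independent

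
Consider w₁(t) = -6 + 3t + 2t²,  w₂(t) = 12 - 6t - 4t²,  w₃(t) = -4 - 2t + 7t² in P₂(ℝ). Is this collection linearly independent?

linearly dependent

Take coordinates with respect to the standard basis {1, t, t²}.
Place the vectors as rows of a 3×3 matrix and reduce to echelon form.
The reduction yields 2 nonzero rows, so the rank is 2.
Since rank 2 < 3, the set is linearly dependent.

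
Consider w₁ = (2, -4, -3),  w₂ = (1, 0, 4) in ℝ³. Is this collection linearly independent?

linearly independent

Place the vectors as rows of a 2×3 matrix and reduce to echelon form.
The reduction yields 2 nonzero rows, so the rank is 2.
Since rank = 2 (the number of vectors), the set is linearly independent.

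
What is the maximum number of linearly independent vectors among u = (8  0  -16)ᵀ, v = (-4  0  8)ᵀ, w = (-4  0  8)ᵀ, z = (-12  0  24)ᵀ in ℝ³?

1

Form the matrix with u, v, w, z as columns and reduce.
Reduction leaves 1 leading entry, giving rank 1.
(With 4 elements in a 3-dimensional space the rank is at most 3.)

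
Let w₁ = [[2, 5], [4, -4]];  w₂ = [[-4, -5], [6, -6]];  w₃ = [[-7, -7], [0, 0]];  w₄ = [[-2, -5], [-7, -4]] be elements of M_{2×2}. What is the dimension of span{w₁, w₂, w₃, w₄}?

dim = 4

Pass to coordinate vectors with respect to the basis {E₁₁, E₁₂, E₂₁, E₂₂}.
Put the 4×4 matrix [w₁|w₂|w₃|w₄] into echelon form.
Reduction leaves 4 leading entries, giving rank 4.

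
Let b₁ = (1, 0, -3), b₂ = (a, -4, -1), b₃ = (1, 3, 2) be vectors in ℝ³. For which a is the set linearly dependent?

a = -17/9

Dependence holds iff the 3×3 matrix [b₁ b₂ b₃] is singular.
Cofactor expansion gives det = -9*a - 17.
Solving -9*a - 17 = 0 yields a = -17/9.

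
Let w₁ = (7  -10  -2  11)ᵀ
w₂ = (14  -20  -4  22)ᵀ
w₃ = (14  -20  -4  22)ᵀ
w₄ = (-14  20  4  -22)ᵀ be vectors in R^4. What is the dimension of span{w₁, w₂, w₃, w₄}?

Put the 4×4 matrix [w₁|w₂|w₃|w₄] into echelon form.
There is 1 pivot column, so rank = 1.

1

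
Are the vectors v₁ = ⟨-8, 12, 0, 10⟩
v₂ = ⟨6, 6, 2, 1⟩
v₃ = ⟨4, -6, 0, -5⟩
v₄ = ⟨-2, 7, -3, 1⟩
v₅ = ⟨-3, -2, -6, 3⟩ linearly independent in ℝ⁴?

There are 5 vectors in a 4-dimensional space, so they cannot be linearly independent.

linearly dependent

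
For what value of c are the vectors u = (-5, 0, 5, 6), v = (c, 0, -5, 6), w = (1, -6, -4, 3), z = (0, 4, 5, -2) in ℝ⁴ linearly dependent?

c = -55/7

The set is linearly dependent precisely when det[u; v; w; z] = 0.
The determinant works out to 84*c + 660.
This vanishes exactly when c = -55/7.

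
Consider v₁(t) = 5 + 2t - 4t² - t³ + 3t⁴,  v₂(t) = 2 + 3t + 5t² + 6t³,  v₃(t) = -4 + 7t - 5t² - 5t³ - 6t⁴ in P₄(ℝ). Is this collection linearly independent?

linearly independent

Write each element as a coordinate vector in ℝ⁵ using {1, t, …, t⁴}.
Row-reduce the matrix whose columns are v₁, v₂, v₃.
The reduction yields 3 nonzero rows, so the rank is 3.
Since rank = 3 (the number of vectors), the set is linearly independent.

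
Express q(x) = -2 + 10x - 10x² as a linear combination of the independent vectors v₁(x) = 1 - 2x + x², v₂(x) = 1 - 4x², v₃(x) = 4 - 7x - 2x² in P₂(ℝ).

Work in coordinates with respect to the standard basis {1, x, x²}.
Solve the system with v₁, v₂, v₃ as columns and q as the right-hand side.
Back-substitution yields (a₁, a₂, a₃) = (2, 4, -2).

q = 2v₁ + 4v₂ - 2v₃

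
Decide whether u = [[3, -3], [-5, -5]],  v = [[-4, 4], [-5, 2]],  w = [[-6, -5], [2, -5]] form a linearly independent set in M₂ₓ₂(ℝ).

Write each element as a coordinate vector in ℝ⁴ using {E₁₁, E₁₂, E₂₁, E₂₂}.
Place the vectors as rows of a 3×4 matrix and reduce to echelon form.
The reduction yields 3 nonzero rows, so the rank is 3.
Since rank = 3 (the number of vectors), the set is linearly independent.

linearly independent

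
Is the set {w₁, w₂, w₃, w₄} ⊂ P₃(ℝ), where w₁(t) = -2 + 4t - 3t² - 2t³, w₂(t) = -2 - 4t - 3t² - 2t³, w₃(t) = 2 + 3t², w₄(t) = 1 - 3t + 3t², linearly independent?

linearly independent

Take coordinates with respect to the standard basis {1, t, …, t³}.
Place the vectors as rows of a 4×4 matrix and reduce to echelon form.
The reduction yields 4 nonzero rows, so the rank is 4.
Since rank = 4 (the number of vectors), the set is linearly independent.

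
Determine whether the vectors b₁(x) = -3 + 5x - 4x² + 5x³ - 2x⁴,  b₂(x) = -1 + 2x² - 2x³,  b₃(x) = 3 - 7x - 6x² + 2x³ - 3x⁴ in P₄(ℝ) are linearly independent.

linearly independent

Write each element as a coordinate vector in ℝ⁵ using {1, x, …, x⁴}.
Place the vectors as rows of a 3×5 matrix and reduce to echelon form.
The reduction yields 3 nonzero rows, so the rank is 3.
Since rank = 3 (the number of vectors), the set is linearly independent.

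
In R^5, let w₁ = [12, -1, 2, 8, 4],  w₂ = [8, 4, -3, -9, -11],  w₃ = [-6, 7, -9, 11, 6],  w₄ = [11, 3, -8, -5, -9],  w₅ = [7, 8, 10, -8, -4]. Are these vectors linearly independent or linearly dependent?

Place the vectors as rows of a 5×5 matrix and reduce to echelon form.
The reduction yields 5 nonzero rows, so the rank is 5.
Since rank = 5 (the number of vectors), the set is linearly independent.

linearly independent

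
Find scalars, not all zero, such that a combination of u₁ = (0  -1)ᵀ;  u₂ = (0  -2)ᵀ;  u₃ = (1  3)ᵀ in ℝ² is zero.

2u₁ - u₂ = 0

Row-reduce the matrix with u₁, u₂, u₃ as columns; the null space gives the coefficients.
One solution (up to scaling) is (2, -1, 0).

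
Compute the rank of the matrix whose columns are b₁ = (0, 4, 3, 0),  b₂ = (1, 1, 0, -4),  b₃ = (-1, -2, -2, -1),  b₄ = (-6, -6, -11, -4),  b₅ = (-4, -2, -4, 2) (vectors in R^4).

Row-reduce the 5×4 matrix with these as rows.
There are 4 pivot columns, so rank = 4.
(With 5 elements in a 4-dimensional space the rank is at most 4.)

rank 4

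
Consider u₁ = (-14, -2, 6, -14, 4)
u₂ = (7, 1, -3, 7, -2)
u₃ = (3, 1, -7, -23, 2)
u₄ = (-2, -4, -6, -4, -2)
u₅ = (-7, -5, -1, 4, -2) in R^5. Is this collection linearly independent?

linearly dependent

One vector is a scalar multiple of another, so the set is dependent.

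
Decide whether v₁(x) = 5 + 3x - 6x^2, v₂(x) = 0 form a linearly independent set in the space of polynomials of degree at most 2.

linearly dependent

Write each element as a coordinate vector in ℝ³ using {1, x, x^2}.
One of the vectors is the zero vector, so the set is linearly dependent.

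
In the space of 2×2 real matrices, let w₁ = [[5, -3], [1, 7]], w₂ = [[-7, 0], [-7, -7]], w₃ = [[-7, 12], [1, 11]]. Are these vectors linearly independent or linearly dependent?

linearly independent

Write each element as a coordinate vector in ℝ⁴ using {E₁₁, E₁₂, E₂₁, E₂₂}.
Place the vectors as rows of a 3×4 matrix and reduce to echelon form.
The reduction yields 3 nonzero rows, so the rank is 3.
Since rank = 3 (the number of vectors), the set is linearly independent.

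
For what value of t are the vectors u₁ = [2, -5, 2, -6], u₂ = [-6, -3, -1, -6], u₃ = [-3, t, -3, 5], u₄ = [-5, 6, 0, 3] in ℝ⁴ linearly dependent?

t = 11/3

The set is linearly dependent precisely when det[u₁; u₂; u₃; u₄] = 0.
Expanding, det = 440 - 120*t.
This vanishes exactly when t = 11/3.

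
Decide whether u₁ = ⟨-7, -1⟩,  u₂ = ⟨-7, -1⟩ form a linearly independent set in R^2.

linearly dependent

Two of the vectors are equal, giving an immediate dependence.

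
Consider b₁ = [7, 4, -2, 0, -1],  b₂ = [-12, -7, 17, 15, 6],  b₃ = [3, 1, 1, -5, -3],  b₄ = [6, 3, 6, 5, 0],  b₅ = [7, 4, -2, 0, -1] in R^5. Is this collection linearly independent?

Two of the vectors are equal, giving an immediate dependence.

linearly dependent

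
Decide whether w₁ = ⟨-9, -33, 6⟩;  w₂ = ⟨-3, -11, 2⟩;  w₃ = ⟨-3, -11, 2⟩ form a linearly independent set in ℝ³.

Two of the vectors are equal, giving an immediate dependence.

linearly dependent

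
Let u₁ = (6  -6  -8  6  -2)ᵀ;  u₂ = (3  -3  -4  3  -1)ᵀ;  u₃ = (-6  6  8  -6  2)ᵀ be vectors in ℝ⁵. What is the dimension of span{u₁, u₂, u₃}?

Form the matrix with u₁, u₂, u₃ as columns and reduce.
Reduction leaves 1 leading entry, giving rank 1.

1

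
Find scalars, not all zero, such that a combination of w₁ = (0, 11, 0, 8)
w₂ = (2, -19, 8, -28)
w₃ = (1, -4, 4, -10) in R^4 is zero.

w₁ + w₂ - 2w₃ = 0

Set up α₁w₁ + … + α₃w₃ = 0 and solve the homogeneous system.
The free variable yields coefficients (1, 1, -2) (any nonzero multiple also works).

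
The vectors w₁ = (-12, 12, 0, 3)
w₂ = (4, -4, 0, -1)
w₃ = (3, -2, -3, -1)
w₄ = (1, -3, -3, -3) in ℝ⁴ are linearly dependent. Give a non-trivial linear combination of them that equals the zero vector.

w₁ + 3w₂ = 0

Row-reduce the matrix with w₁, w₂, w₃, w₄ as columns; the null space gives the coefficients.
The free variable yields coefficients (1, 3, 0, 0) (any nonzero multiple also works).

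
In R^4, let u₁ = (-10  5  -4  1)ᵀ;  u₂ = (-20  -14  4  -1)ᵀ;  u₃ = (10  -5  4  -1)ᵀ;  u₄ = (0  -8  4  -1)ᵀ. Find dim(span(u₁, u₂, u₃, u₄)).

Row-reduce the 4×4 matrix with these as rows.
Exactly 2 pivots survive; hence the rank is 2.

2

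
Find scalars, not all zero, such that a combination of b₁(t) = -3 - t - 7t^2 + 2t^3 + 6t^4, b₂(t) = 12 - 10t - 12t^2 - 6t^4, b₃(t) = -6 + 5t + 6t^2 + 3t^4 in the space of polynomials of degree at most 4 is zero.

Write each element as a vector in ℝ⁵ using {1, t, …, t^4}.
Set up α₁b₁ + … + α₃b₃ = 0 and solve the homogeneous system.
A generator of the null space is (0, 1, 2).

b₂ + 2b₃ = 0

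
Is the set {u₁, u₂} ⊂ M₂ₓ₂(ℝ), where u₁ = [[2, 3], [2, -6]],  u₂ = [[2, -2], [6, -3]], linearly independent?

linearly independent

Take coordinates with respect to the standard basis {E₁₁, E₁₂, E₂₁, E₂₂}.
Place the vectors as rows of a 2×4 matrix and reduce to echelon form.
The reduction yields 2 nonzero rows, so the rank is 2.
Since rank = 2 (the number of vectors), the set is linearly independent.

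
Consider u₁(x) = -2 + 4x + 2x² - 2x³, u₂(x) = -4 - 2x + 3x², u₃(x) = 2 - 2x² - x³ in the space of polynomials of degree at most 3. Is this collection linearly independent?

linearly independent

Write each element as a coordinate vector in ℝ⁴ using {1, x, …, x³}.
Place the vectors as rows of a 3×4 matrix and reduce to echelon form.
The reduction yields 3 nonzero rows, so the rank is 3.
Since rank = 3 (the number of vectors), the set is linearly independent.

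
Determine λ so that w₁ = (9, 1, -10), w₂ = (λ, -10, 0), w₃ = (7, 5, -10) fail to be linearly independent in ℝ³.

Place the vectors as rows of a 3×3 matrix; dependence ⇔ determinant zero.
Cofactor expansion gives det = 200 - 40*λ.
Solving 200 - 40*λ = 0 yields λ = 5.

λ = 5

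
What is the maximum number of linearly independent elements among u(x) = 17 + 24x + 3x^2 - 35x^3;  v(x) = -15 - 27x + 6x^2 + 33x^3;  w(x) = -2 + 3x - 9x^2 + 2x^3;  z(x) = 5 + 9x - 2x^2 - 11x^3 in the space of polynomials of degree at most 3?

2

Represent each element by its coordinate vector in ℝ⁴.
Form the matrix with u, v, w, z as columns and reduce.
There are 2 pivot columns, so rank = 2.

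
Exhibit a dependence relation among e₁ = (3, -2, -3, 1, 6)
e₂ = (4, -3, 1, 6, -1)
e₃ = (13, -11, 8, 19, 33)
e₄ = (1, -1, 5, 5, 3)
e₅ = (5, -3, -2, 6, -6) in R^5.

Solve the homogeneous system with e₁, e₂, e₃, e₄, e₅ as columns by row-reducing the coefficient matrix.
One solution (up to scaling) is (3, 3, -1, 2, -2).

3e₁ + 3e₂ - e₃ + 2e₄ - 2e₅ = 0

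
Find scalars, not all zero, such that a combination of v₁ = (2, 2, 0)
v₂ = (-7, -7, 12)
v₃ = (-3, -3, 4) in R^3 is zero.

v₁ - v₂ + 3v₃ = 0

Set up α₁v₁ + … + α₃v₃ = 0 and solve the homogeneous system.
One solution (up to scaling) is (1, -1, 3).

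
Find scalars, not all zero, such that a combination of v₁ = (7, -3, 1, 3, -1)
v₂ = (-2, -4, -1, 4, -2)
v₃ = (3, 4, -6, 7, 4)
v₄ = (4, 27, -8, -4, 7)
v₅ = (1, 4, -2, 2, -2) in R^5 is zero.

Row-reduce the matrix with v₁, v₂, v₃, v₄, v₅ as columns; the null space gives the coefficients.
One solution (up to scaling) is (1, 3, -1, 1, -2).

v₁ + 3v₂ - v₃ + v₄ - 2v₅ = 0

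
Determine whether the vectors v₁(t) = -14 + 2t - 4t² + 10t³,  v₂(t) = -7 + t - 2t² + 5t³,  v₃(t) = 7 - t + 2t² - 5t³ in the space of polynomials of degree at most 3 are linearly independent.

Write each element as a coordinate vector in ℝ⁴ using {1, t, …, t³}.
One vector is a scalar multiple of another, so the set is dependent.

linearly dependent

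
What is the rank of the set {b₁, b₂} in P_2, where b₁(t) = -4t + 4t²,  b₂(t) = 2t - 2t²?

Use coordinates relative to {1, t, t²}.
Form the matrix with b₁, b₂ as columns and reduce.
There is 1 pivot column, so rank = 1.

rank 1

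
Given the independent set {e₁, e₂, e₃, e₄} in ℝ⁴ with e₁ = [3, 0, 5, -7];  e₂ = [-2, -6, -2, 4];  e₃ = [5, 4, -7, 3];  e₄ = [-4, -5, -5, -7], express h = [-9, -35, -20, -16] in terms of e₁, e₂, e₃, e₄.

h = 2e₁ + 4e₂ + e₃ + 3e₄

Set up the augmented matrix [e₁ | e₂ | e₃ | e₄ | h] and row-reduce.
Back-substitution yields (α₁, …, α₄) = (2, 4, 1, 3).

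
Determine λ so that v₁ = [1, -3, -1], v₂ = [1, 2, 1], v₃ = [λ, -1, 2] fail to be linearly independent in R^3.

λ = 12

Place the vectors as rows of a 3×3 matrix; dependence ⇔ determinant zero.
Expanding, det = 12 - λ.
Solving 12 - λ = 0 yields λ = 12.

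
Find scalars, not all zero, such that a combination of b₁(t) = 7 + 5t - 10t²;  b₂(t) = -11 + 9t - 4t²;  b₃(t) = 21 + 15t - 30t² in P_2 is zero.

Take coordinates with respect to {1, t, t²}.
Row-reduce the matrix with b₁, b₂, b₃ as columns; the null space gives the coefficients.
A generator of the null space is (3, 0, -1).

3b₁ - b₃ = 0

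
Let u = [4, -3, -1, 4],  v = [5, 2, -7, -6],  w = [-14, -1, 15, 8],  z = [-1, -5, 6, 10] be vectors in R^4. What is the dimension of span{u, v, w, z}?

Form the matrix with u, v, w, z as columns and reduce.
The echelon form has 2 nonzero rows, so the rank is 2.

dim = 2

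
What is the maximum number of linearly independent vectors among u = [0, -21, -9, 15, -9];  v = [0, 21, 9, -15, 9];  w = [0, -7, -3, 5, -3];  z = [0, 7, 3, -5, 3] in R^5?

1

Put the 5×4 matrix [u|v|w|z] into echelon form.
The echelon form has 1 nonzero row, so the rank is 1.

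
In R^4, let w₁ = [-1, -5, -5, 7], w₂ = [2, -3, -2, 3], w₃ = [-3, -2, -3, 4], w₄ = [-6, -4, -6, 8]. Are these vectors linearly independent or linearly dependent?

linearly dependent

One vector is a scalar multiple of another, so the set is dependent.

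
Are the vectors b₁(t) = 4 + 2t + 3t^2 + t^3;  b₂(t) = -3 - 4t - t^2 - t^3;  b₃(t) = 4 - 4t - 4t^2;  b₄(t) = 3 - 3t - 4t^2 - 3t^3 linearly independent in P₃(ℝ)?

linearly independent

Write each element as a coordinate vector in ℝ⁴ using {1, t, …, t^3}.
Row-reduce the matrix whose columns are b₁, b₂, b₃, b₄.
The reduction yields 4 nonzero rows, so the rank is 4.
Since rank = 4 (the number of vectors), the set is linearly independent.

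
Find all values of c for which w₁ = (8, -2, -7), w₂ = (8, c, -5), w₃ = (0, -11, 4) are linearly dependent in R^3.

Dependence holds iff the 3×3 matrix [w₁ w₂ w₃] is singular.
Expanding, det = 32*c + 240.
This vanishes exactly when c = -15/2.

c = -15/2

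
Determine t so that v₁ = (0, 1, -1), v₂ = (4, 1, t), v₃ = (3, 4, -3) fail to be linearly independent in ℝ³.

The vectors are dependent exactly when the determinant of the matrix with rows v₁, v₂, v₃ vanishes.
Expanding, det = 3*t - 1.
This vanishes exactly when t = 1/3.

t = 1/3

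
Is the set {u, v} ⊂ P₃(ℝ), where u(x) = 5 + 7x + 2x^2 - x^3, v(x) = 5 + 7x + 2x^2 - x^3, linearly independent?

linearly dependent

Write each element as a coordinate vector in ℝ⁴ using {1, x, …, x^3}.
Row-reduce the matrix whose columns are u, v.
The reduction yields 1 nonzero row, so the rank is 1.
Since rank 1 < 2, the set is linearly dependent.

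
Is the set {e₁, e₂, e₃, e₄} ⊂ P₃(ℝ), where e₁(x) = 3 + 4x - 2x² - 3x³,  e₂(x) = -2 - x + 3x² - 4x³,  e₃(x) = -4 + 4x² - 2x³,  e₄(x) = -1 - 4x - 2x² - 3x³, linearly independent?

linearly independent

Take coordinates with respect to the standard basis {1, x, …, x³}.
Place the vectors as rows of a 4×4 matrix and reduce to echelon form.
The reduction yields 4 nonzero rows, so the rank is 4.
Since rank = 4 (the number of vectors), the set is linearly independent.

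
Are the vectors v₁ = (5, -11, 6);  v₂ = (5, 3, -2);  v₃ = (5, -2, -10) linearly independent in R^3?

Row-reduce the matrix whose columns are v₁, v₂, v₃.
The reduction yields 3 nonzero rows, so the rank is 3.
Since rank = 3 (the number of vectors), the set is linearly independent.

linearly independent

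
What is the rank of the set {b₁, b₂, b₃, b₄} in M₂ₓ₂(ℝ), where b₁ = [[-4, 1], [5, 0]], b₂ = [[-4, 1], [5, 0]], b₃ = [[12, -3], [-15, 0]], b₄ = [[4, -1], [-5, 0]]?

1

Represent each element by its coordinate vector in ℝ⁴.
Put the 4×4 matrix [b₁|b₂|b₃|b₄] into echelon form.
Reduction leaves 1 leading entry, giving rank 1.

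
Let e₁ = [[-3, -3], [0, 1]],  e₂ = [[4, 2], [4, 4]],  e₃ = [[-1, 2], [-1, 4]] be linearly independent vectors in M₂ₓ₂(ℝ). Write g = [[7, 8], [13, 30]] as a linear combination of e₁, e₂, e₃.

Identify each element with its coordinate vector in ℝ⁴ via {E₁₁, E₁₂, E₂₁, E₂₂}.
Set up the augmented matrix [e₁ | e₂ | e₃ | g] and row-reduce.
The system has the unique solution (a₁, a₂, a₃) = (2, 4, 3).

g = 2e₁ + 4e₂ + 3e₃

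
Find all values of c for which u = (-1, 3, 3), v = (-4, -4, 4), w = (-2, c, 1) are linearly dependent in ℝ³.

Place the vectors as rows of a 3×3 matrix; dependence ⇔ determinant zero.
Expanding, det = -8*c - 32.
Setting this to zero gives c = -4.

c = -4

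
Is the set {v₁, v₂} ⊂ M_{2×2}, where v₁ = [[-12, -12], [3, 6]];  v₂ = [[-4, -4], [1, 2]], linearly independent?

Write each element as a coordinate vector in ℝ⁴ using {E₁₁, E₁₂, E₂₁, E₂₂}.
Place the vectors as rows of a 2×4 matrix and reduce to echelon form.
The reduction yields 1 nonzero row, so the rank is 1.
Since rank 1 < 2, the set is linearly dependent.

linearly dependent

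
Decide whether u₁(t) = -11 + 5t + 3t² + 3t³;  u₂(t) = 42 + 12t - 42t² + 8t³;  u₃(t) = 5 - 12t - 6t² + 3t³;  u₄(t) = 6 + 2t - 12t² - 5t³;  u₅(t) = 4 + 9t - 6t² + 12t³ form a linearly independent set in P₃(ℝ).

Take coordinates with respect to the standard basis {1, t, …, t³}.
There are 5 vectors in a 4-dimensional space, so they cannot be linearly independent.

linearly dependent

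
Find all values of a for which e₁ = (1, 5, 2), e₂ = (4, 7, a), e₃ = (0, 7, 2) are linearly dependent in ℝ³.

a = 30/7

The vectors are dependent exactly when the determinant of the matrix with rows e₁, e₂, e₃ vanishes.
Cofactor expansion gives det = 30 - 7*a.
Setting this to zero gives a = 30/7.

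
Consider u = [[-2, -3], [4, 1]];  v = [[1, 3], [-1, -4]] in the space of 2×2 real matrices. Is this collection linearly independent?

linearly independent

Write each element as a coordinate vector in ℝ⁴ using {E₁₁, E₁₂, E₂₁, E₂₂}.
Place the vectors as rows of a 2×4 matrix and reduce to echelon form.
The reduction yields 2 nonzero rows, so the rank is 2.
Since rank = 2 (the number of vectors), the set is linearly independent.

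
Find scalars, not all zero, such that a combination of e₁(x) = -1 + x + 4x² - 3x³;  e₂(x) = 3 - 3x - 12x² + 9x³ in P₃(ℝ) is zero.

3e₁ + e₂ = 0

Pass to coordinate vectors relative to the basis {1, x, …, x³}.
Solve the homogeneous system with e₁, e₂ as columns by row-reducing the coefficient matrix.
A generator of the null space is (3, 1).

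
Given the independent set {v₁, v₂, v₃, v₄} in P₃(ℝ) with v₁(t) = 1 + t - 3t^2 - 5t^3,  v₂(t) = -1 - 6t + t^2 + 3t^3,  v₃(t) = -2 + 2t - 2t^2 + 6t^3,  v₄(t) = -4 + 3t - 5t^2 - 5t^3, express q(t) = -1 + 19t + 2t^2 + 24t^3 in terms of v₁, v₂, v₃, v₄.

q = -2v₁ - 3v₂ + 3v₃ - v₄

Work in coordinates with respect to the standard basis {1, t, …, t^3}.
Write q = α₁v₁ + … + α₄v₄ and equate components.
Back-substitution yields (α₁, …, α₄) = (-2, -3, 3, -1).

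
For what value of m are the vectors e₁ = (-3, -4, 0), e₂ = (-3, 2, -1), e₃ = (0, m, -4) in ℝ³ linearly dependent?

The vectors are dependent exactly when the determinant of the matrix with rows e₁, e₂, e₃ vanishes.
Expanding, det = 72 - 3*m.
Solving 72 - 3*m = 0 yields m = 24.

m = 24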